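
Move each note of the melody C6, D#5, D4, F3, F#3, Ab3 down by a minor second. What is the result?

B5 C##5 C#4 E3 E#3 G3

C6 gives B5
D#5 gives C##5
D4 gives C#4
F3 gives E3
F#3 gives E#3
Ab3 gives G3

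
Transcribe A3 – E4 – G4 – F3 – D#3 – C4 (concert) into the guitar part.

The guitar sounds a perfect octave below written, so the written part must be a perfect octave above concert — transpose each note up.
A3 becomes A4
E4 becomes E5
G4 becomes G5
F3 becomes F4
D#3 becomes D#4
C4 becomes C5

A4 E5 G5 F4 D#4 C5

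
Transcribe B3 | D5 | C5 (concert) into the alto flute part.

E4 G5 F5

The alto flute sounds a perfect fourth below written, so the written part must be a perfect fourth above concert — transpose each note up.
B3 becomes E4
D5 becomes G5
C5 becomes F5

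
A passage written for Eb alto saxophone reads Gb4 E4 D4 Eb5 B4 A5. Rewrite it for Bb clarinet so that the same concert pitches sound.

First find concert pitch: the Eb alto saxophone sounds a major sixth below written, so Gb4 E4 D4 Eb5 B4 A5 sounds Bbb3 G3 F3 Gb4 D4 C5.
Then write for Bb clarinet: it sounds a major second below written, so the part must be a major second above concert.
Bbb3 → Cb4
G3 → A3
F3 → G3
Gb4 → Ab4
D4 → E4
C5 → D5

Cb4 A3 G3 Ab4 E4 D5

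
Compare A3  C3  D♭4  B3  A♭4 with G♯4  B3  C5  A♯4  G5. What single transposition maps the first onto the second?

up a major seventh

From A3 to G#4 is 7 letter names — a seventh of some quality.
A3 to G#4 is 11 semitones, which makes it a major seventh; the second version is higher, so the direction is up.
Checking another pair — Ab4 → G5 — gives the same interval.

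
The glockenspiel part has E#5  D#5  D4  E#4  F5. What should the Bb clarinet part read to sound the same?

First find concert pitch: the glockenspiel sounds a perfect fifteenth above written, so E#5 D#5 D4 E#4 F5 sounds E#7 D#7 D6 E#6 F7.
Then write for Bb clarinet: it sounds a major second below written, so the part must be a major second above concert.
E#7 → F##7
D#7 → E#7
D6 → E6
E#6 → F##6
F7 → G7

F##7 E#7 E6 F##6 G7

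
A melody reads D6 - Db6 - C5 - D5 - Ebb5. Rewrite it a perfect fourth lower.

A5 Ab5 G4 A4 Bbb4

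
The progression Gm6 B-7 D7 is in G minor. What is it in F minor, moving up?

Fm6 A-7 C7

G minor up to F minor is a minor seventh; each chord root moves by that interval while the quality stays the same.
Gm6: root G up a minor seventh → F, giving Fm6.
B-7: root B up a minor seventh → A, giving A-7.
D7: root D up a minor seventh → C, giving C7.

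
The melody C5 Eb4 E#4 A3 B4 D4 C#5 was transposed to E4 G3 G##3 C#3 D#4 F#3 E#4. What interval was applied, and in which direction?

down a minor sixth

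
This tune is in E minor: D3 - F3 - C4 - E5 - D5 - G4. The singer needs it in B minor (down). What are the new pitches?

A2 C3 G3 B4 A4 D4

E minor to B minor down is a perfect fourth, so every note moves down by that interval.
D3 -> A2
F3 -> C3
C4 -> G3
E5 -> B4
D5 -> A4
G4 -> D4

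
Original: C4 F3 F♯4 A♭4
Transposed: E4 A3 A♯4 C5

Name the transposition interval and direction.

up a major third

Take the first pair: C4 → E4. C to E spans 3 letter names, so the interval is some kind of third.
C4 to E4 is 4 semitones, which makes it a major third; the second version is higher, so the direction is up.
Checking another pair — Ab4 → C5 — gives the same interval.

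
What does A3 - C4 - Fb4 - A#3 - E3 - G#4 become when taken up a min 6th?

F4 Ab4 Dbb5 F#4 C4 E5

A minor sixth up from A3 gives F4.
C4 up a minor sixth is Ab4.
A minor sixth up from Fb4 gives Dbb5.
A#3 up a minor sixth is F#4.
E3 up a minor sixth is C4.
G#4: a sixth up reaches E, and 8 semitones makes it E5.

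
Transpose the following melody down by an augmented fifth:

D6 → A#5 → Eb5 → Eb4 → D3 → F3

Gb5 D5 Abb4 Abb3 Gb2 Bbb2

An augmented fifth down from D6 gives Gb5.
A#5: a fifth down reaches D, and 8 semitones makes it D5.
An augmented fifth down from Eb5 gives Abb4.
An augmented fifth down from Eb4 gives Abb3.
D3: a fifth down reaches G, and 8 semitones makes it Gb2.
An augmented fifth down from F3 gives Bbb2.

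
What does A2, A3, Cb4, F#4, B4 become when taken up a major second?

A2 up a major second is B2.
A major second up from A3 gives B3.
Cb4 up a major second is Db4.
F#4 up a major second is G#4.
A major second up from B4 gives C#5.

B2 B3 Db4 G#4 C#5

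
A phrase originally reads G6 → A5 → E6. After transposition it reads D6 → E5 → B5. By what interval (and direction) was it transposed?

down a perfect fourth

Take the first pair: G6 → D6. G to D spans 4 letter names, so the interval is some kind of fourth.
D6 to G6 is 5 semitones, which makes it a perfect fourth; the second version is lower, so the direction is down.
Checking another pair — E6 → B5 — gives the same interval.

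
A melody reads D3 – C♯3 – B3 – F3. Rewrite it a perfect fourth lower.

A2 G#2 F#3 C3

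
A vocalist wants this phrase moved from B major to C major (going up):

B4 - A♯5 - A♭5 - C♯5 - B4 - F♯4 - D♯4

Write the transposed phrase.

C5 B5 Bbb5 D5 C5 G4 E4

From B up to C is a minor second; apply that to each pitch.
B4 → C5
A#5 → B5
Ab5 → Bbb5
C#5 → D5
B4 → C5
F#4 → G4
D#4 → E4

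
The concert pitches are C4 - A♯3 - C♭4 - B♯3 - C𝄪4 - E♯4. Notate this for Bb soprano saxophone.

Written C4 sounds as Bb3 on the Bb soprano saxophone, so concert pitches are written a major second up.
C4 becomes D4
A#3 becomes B#3
Cb4 becomes Db4
B#3 becomes C##4
C##4 becomes D##4
E#4 becomes F##4

D4 B#3 Db4 C##4 D##4 F##4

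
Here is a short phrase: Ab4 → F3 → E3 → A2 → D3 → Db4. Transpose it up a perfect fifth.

Ab4 -> Eb5
F3 -> C4
E3 -> B3
A2 -> E3
D3 -> A3
Db4 -> Ab4

Eb5 C4 B3 E3 A3 Ab4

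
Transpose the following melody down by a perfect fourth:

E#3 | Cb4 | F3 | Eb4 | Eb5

B#2 Gb3 C3 Bb3 Bb4

E#3: a fourth down reaches B, and 5 semitones makes it B#2.
Cb4: a fourth down reaches G, and 5 semitones makes it Gb3.
F3 down a perfect fourth is C3.
Eb4: a fourth down reaches B, and 5 semitones makes it Bb3.
A perfect fourth down from Eb5 gives Bb4.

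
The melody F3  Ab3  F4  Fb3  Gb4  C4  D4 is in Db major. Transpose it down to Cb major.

Eb3 Gb3 Eb4 Ebb3 Fb4 Bb3 C4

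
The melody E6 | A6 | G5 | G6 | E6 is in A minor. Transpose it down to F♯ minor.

C#6 F#6 E5 E6 C#6

A minor to F♯ minor down is a minor third, so every note moves down by that interval.
E6 → C#6
A6 → F#6
G5 → E5
G6 → E6
E6 → C#6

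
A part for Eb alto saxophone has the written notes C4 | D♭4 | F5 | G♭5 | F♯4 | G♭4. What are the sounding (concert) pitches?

Eb3 Fb3 Ab4 Bbb4 A3 Bbb3

Written C4 on the Eb alto saxophone sounds as Eb3, a major sixth lower; apply that shift to every note.
C4 gives Eb3
Db4 gives Fb3
F5 gives Ab4
Gb5 gives Bbb4
F#4 gives A3
Gb4 gives Bbb3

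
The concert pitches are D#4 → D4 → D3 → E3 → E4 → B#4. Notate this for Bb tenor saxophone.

E#5 E5 E4 F#4 F#5 C##6

The Bb tenor saxophone sounds a major ninth below written, so the written part must be a major ninth above concert — transpose each note up.
D#4 to E#5
D4 to E5
D3 to E4
E3 to F#4
E4 to F#5
B#4 to C##6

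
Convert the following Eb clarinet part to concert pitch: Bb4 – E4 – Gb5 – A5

Db5 G4 Bbb5 C6

The Eb clarinet sounds a minor third above written, so transpose each written note up a minor third.
Bb4 becomes Db5
E4 becomes G4
Gb5 becomes Bbb5
A5 becomes C6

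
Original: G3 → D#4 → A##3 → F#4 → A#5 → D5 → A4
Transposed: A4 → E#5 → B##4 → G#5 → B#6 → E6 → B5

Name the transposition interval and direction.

Take the first pair: G3 → A4. G to A spans 9 letter names, so the interval is some kind of ninth.
G3 to A4 is 14 semitones, which makes it a major ninth; the second version is higher, so the direction is up.
Checking another pair — A4 → B5 — gives the same interval.

up a major ninth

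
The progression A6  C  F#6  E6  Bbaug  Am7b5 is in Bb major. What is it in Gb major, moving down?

F6 Ab D6 C6 Gbaug Fm7b5

Bb major down to Gb major is a major third; each chord root moves by that interval while the quality stays the same.
A6: root A down a major third → F, giving F6.
C: root C down a major third → Ab, giving Ab.
F#6: root F# down a major third → D, giving D6.
E6: root E down a major third → C, giving C6.
Bbaug: root Bb down a major third → Gb, giving Gbaug.
Am7b5: root A down a major third → F, giving Fm7b5.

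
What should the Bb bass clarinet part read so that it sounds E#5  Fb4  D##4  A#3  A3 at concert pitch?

F##6 Gb5 E##5 B#4 B4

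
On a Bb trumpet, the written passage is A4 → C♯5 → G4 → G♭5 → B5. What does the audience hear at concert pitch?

G4 B4 F4 Fb5 A5

Written C4 on the Bb trumpet sounds as Bb3, a major second lower; apply that shift to every note.
A4 gives G4
C#5 gives B4
G4 gives F4
Gb5 gives Fb5
B5 gives A5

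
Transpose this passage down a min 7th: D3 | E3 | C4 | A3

D3 → E2
E3 → F#2
C4 → D3
A3 → B2

E2 F#2 D3 B2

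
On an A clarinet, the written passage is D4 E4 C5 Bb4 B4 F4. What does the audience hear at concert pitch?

The A clarinet sounds a minor third below written, so transpose each written note down a minor third.
D4 -> B3
E4 -> C#4
C5 -> A4
Bb4 -> G4
B4 -> G#4
F4 -> D4

B3 C#4 A4 G4 G#4 D4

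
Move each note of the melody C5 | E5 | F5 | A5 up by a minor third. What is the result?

Eb5 G5 Ab5 C6

C5 gives Eb5
E5 gives G5
F5 gives Ab5
A5 gives C6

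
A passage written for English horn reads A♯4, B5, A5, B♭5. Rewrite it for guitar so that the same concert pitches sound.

D#5 E6 D6 Eb6

First find concert pitch: the English horn sounds a perfect fifth below written, so A♯4 B5 A5 B♭5 sounds D#4 E5 D5 Eb5.
Then write for guitar: it sounds a perfect octave below written, so the part must be a perfect octave above concert.
D#4 → D#5
E5 → E6
D5 → D6
Eb5 → Eb6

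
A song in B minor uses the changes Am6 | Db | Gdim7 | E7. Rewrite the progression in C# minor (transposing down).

Bm6 Eb Adim7 F#7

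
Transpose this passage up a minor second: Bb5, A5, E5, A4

Bb5 up a minor second is Cb6.
A minor second up from A5 gives Bb5.
E5 up a minor second is F5.
A4: a second up reaches B, and 1 semitone makes it Bb4.

Cb6 Bb5 F5 Bb4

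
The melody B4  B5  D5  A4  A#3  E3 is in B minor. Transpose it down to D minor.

From B down to D is a major sixth; apply that to each pitch.
B4 becomes D4
B5 becomes D5
D5 becomes F4
A4 becomes C4
A#3 becomes C#3
E3 becomes G2

D4 D5 F4 C4 C#3 G2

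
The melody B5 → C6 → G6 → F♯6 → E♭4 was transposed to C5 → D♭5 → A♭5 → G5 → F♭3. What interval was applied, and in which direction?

From B5 to C5 is 7 letter names — a seventh of some quality.
C5 to B5 is 11 semitones, which makes it a major seventh; the second version is lower, so the direction is down.
Checking another pair — Eb4 → Fb3 — gives the same interval.

down a major seventh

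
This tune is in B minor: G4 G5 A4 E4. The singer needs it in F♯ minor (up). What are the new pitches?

D5 D6 E5 B4

B minor to F♯ minor up is a perfect fifth, so every note moves up by that interval.
G4 → D5
G5 → D6
A4 → E5
E4 → B4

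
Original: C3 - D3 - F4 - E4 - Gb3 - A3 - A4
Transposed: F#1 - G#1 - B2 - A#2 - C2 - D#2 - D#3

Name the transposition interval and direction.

down a diminished twelfth

From C3 to F#1 is 12 letter names — a twelfth of some quality.
F#1 to C3 is 18 semitones, which makes it a diminished twelfth; the second version is lower, so the direction is down.
Checking another pair — A4 → D#3 — gives the same interval.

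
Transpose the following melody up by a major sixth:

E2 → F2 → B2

E2: a sixth up reaches C, and 9 semitones makes it C#3.
F2: a sixth up reaches D, and 9 semitones makes it D3.
B2 up a major sixth is G#3.

C#3 D3 G#3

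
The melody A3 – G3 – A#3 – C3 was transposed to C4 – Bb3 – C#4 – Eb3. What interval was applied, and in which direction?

up a minor third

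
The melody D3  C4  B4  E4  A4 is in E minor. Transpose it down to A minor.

G2 F3 E4 A3 D4

From E down to A is a perfect fifth; apply that to each pitch.
D3 → G2
C4 → F3
B4 → E4
E4 → A3
A4 → D4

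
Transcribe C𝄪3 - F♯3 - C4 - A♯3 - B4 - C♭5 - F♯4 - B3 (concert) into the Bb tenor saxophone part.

Written C4 sounds as Bb2 on the Bb tenor saxophone, so concert pitches are written a major ninth up.
C##3 -> D##4
F#3 -> G#4
C4 -> D5
A#3 -> B#4
B4 -> C#6
Cb5 -> Db6
F#4 -> G#5
B3 -> C#5

D##4 G#4 D5 B#4 C#6 Db6 G#5 C#5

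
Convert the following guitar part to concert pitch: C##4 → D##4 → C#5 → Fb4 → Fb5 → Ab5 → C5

The guitar sounds a perfect octave below written, so transpose each written note down a perfect octave.
C##4 gives C##3
D##4 gives D##3
C#5 gives C#4
Fb4 gives Fb3
Fb5 gives Fb4
Ab5 gives Ab4
C5 gives C4

C##3 D##3 C#4 Fb3 Fb4 Ab4 C4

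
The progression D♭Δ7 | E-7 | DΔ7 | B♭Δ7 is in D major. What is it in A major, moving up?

D major up to A major is a perfect fifth; each chord root moves by that interval while the quality stays the same.
D♭Δ7: root D♭ up a perfect fifth → Ab, giving AbΔ7.
E-7: root E up a perfect fifth → B, giving B-7.
DΔ7: root D up a perfect fifth → A, giving AΔ7.
B♭Δ7: root B♭ up a perfect fifth → F, giving FΔ7.

AbΔ7 B-7 AΔ7 FΔ7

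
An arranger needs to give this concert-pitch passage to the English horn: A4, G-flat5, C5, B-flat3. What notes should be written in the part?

E5 Db6 G5 F4

Written C4 sounds as F3 on the English horn, so concert pitches are written a perfect fifth up.
A4 becomes E5
Gb5 becomes Db6
C5 becomes G5
Bb3 becomes F4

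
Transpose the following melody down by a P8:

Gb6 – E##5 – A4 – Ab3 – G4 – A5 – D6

Gb5 E##4 A3 Ab2 G3 A4 D5

A perfect octave down from Gb6 gives Gb5.
E##5: an octave down reaches E, and 12 semitones makes it E##4.
A4 down a perfect octave is A3.
Ab3: an octave down reaches A, and 12 semitones makes it Ab2.
G4 down a perfect octave is G3.
A perfect octave down from A5 gives A4.
D6 down a perfect octave is D5.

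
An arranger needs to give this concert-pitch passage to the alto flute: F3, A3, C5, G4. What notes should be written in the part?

The alto flute sounds a perfect fourth below written, so the written part must be a perfect fourth above concert — transpose each note up.
F3 gives Bb3
A3 gives D4
C5 gives F5
G4 gives C5

Bb3 D4 F5 C5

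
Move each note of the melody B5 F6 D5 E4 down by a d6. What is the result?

D##5 A#5 F##4 G##3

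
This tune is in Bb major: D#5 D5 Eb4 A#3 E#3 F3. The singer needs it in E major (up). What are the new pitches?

G##5 G#5 A4 D##4 A##3 B3

Bb major to E major up is an augmented fourth, so every note moves up by that interval.
D#5 becomes G##5
D5 becomes G#5
Eb4 becomes A4
A#3 becomes D##4
E#3 becomes A##3
F3 becomes B3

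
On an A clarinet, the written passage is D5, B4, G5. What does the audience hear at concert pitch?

B4 G#4 E5

The A clarinet sounds a minor third below written, so transpose each written note down a minor third.
D5 becomes B4
B4 becomes G#4
G5 becomes E5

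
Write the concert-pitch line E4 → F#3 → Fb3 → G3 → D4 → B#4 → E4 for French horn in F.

B4 C#4 Cb4 D4 A4 F##5 B4

The French horn in F sounds a perfect fifth below written, so the written part must be a perfect fifth above concert — transpose each note up.
E4 to B4
F#3 to C#4
Fb3 to Cb4
G3 to D4
D4 to A4
B#4 to F##5
E4 to B4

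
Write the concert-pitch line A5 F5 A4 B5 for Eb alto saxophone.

Written C4 sounds as Eb3 on the Eb alto saxophone, so concert pitches are written a major sixth up.
A5 gives F#6
F5 gives D6
A4 gives F#5
B5 gives G#6

F#6 D6 F#5 G#6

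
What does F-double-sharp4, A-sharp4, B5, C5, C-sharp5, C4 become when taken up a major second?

G##4 B#4 C#6 D5 D#5 D4

F##4 to G##4
A#4 to B#4
B5 to C#6
C5 to D5
C#5 to D#5
C4 to D4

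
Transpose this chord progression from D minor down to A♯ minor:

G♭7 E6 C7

D7 B#6 G#7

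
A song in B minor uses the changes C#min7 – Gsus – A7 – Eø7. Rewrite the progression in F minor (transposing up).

B minor up to F minor is a diminished fifth; each chord root moves by that interval while the quality stays the same.
C#min7: root C# up a diminished fifth → G, giving Gmin7.
Gsus: root G up a diminished fifth → Db, giving Dbsus.
A7: root A up a diminished fifth → Eb, giving Eb7.
Eø7: root E up a diminished fifth → Bb, giving Bbø7.

Gmin7 Dbsus Eb7 Bbø7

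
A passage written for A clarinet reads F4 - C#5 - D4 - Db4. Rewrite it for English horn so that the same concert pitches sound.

A4 E#5 F#4 F4

First find concert pitch: the A clarinet sounds a minor third below written, so F4 C#5 D4 Db4 sounds D4 A#4 B3 Bb3.
Then write for English horn: it sounds a perfect fifth below written, so the part must be a perfect fifth above concert.
D4 → A4
A#4 → E#5
B3 → F#4
Bb3 → F4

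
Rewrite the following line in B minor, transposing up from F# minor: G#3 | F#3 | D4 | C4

From F# up to B is a perfect fourth; apply that to each pitch.
G#3 → C#4
F#3 → B3
D4 → G4
C4 → F4

C#4 B3 G4 F4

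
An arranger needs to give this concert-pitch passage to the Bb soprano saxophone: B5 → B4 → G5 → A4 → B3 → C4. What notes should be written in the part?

The Bb soprano saxophone sounds a major second below written, so the written part must be a major second above concert — transpose each note up.
B5 to C#6
B4 to C#5
G5 to A5
A4 to B4
B3 to C#4
C4 to D4

C#6 C#5 A5 B4 C#4 D4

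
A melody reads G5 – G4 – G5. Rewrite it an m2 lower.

F#5 F#4 F#5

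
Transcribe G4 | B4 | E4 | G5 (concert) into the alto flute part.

The alto flute sounds a perfect fourth below written, so the written part must be a perfect fourth above concert — transpose each note up.
G4 gives C5
B4 gives E5
E4 gives A4
G5 gives C6

C5 E5 A4 C6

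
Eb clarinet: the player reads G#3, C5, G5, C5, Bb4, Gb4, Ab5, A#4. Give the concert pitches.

B3 Eb5 Bb5 Eb5 Db5 Bbb4 Cb6 C#5

The Eb clarinet sounds a minor third above written, so transpose each written note up a minor third.
G#3 → B3
C5 → Eb5
G5 → Bb5
C5 → Eb5
Bb4 → Db5
Gb4 → Bbb4
Ab5 → Cb6
A#4 → C#5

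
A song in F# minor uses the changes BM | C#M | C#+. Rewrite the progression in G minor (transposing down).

F# minor down to G minor is a major seventh; each chord root moves by that interval while the quality stays the same.
BM: root B down a major seventh → C, giving CM.
C#M: root C# down a major seventh → D, giving DM.
C#+: root C# down a major seventh → D, giving D+.

CM DM D+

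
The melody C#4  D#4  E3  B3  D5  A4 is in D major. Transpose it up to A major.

G#4 A#4 B3 F#4 A5 E5

From D up to A is a perfect fifth; apply that to each pitch.
C#4 -> G#4
D#4 -> A#4
E3 -> B3
B3 -> F#4
D5 -> A5
A4 -> E5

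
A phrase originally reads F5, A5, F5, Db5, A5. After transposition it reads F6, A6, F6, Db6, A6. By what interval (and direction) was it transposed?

up a perfect octave

Take the first pair: F5 → F6. F to F spans 8 letter names, so the interval is some kind of octave.
F5 to F6 is 12 semitones, which makes it a perfect octave; the second version is higher, so the direction is up.
Checking another pair — A5 → A6 — gives the same interval.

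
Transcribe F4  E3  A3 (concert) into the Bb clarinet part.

G4 F#3 B3

The Bb clarinet sounds a major second below written, so the written part must be a major second above concert — transpose each note up.
F4 to G4
E3 to F#3
A3 to B3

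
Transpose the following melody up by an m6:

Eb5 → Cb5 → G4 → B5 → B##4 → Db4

Cb6 Abb5 Eb5 G6 G##5 Bbb4

Eb5 gives Cb6
Cb5 gives Abb5
G4 gives Eb5
B5 gives G6
B##4 gives G##5
Db4 gives Bbb4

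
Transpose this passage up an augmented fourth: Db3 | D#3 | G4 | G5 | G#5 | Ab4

Db3 up an augmented fourth is G3.
D#3: a fourth up reaches G, and 6 semitones makes it G##3.
G4 up an augmented fourth is C#5.
An augmented fourth up from G5 gives C#6.
G#5 up an augmented fourth is C##6.
Ab4 up an augmented fourth is D5.

G3 G##3 C#5 C#6 C##6 D5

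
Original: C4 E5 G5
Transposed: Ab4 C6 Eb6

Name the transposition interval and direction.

up a minor sixth

Take the first pair: C4 → Ab4. C to A spans 6 letter names, so the interval is some kind of sixth.
C4 to Ab4 is 8 semitones, which makes it a minor sixth; the second version is higher, so the direction is up.
Checking another pair — G5 → Eb6 — gives the same interval.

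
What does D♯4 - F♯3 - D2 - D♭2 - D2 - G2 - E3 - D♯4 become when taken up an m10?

D#4: a tenth up reaches F, and 15 semitones makes it F#5.
F#3: a tenth up reaches A, and 15 semitones makes it A4.
A minor tenth up from D2 gives F3.
A minor tenth up from Db2 gives Fb3.
A minor tenth up from D2 gives F3.
A minor tenth up from G2 gives Bb3.
A minor tenth up from E3 gives G4.
D#4: a tenth up reaches F, and 15 semitones makes it F#5.

F#5 A4 F3 Fb3 F3 Bb3 G4 F#5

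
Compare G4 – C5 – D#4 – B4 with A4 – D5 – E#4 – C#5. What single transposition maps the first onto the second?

up a major second

From G4 to A4 is 2 letter names — a second of some quality.
G4 to A4 is 2 semitones, which makes it a major second; the second version is higher, so the direction is up.
Checking another pair — B4 → C#5 — gives the same interval.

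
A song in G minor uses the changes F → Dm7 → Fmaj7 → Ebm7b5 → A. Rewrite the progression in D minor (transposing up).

G minor up to D minor is a perfect fifth; each chord root moves by that interval while the quality stays the same.
F: root F up a perfect fifth → C, giving C.
Dm7: root D up a perfect fifth → A, giving Am7.
Fmaj7: root F up a perfect fifth → C, giving Cmaj7.
Ebm7b5: root Eb up a perfect fifth → Bb, giving Bbm7b5.
A: root A up a perfect fifth → E, giving E.

C Am7 Cmaj7 Bbm7b5 E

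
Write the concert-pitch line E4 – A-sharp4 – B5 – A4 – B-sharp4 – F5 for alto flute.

The alto flute sounds a perfect fourth below written, so the written part must be a perfect fourth above concert — transpose each note up.
E4 to A4
A#4 to D#5
B5 to E6
A4 to D5
B#4 to E#5
F5 to Bb5

A4 D#5 E6 D5 E#5 Bb5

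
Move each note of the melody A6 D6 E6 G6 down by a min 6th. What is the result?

C#6 F#5 G#5 B5

A minor sixth down from A6 gives C#6.
D6: a sixth down reaches F, and 8 semitones makes it F#5.
E6 down a minor sixth is G#5.
A minor sixth down from G6 gives B5.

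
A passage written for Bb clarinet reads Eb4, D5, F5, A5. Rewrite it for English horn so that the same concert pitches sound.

First find concert pitch: the Bb clarinet sounds a major second below written, so Eb4 D5 F5 A5 sounds Db4 C5 Eb5 G5.
Then write for English horn: it sounds a perfect fifth below written, so the part must be a perfect fifth above concert.
Db4 → Ab4
C5 → G5
Eb5 → Bb5
G5 → D6

Ab4 G5 Bb5 D6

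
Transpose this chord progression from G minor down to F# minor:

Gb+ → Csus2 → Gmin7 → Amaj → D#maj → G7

F+ Bsus2 F#min7 G#maj C##maj F#7

G minor down to F# minor is a minor second; each chord root moves by that interval while the quality stays the same.
Gb+: root Gb down a minor second → F, giving F+.
Csus2: root C down a minor second → B, giving Bsus2.
Gmin7: root G down a minor second → F#, giving F#min7.
Amaj: root A down a minor second → G#, giving G#maj.
D#maj: root D# down a minor second → C##, giving C##maj.
G7: root G down a minor second → F#, giving F#7.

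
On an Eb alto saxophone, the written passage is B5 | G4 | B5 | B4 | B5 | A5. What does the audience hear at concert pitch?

D5 Bb3 D5 D4 D5 C5

The Eb alto saxophone sounds a major sixth below written, so transpose each written note down a major sixth.
B5 -> D5
G4 -> Bb3
B5 -> D5
B4 -> D4
B5 -> D5
A5 -> C5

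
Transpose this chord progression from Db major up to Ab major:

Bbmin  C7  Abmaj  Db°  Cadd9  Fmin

Fmin G7 Ebmaj Ab° Gadd9 Cmin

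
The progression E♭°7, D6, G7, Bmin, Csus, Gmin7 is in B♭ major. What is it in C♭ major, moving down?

Fb°7 Eb6 Ab7 Cmin Dbsus Abmin7

B♭ major down to C♭ major is a major seventh; each chord root moves by that interval while the quality stays the same.
E♭°7: root E♭ down a major seventh → Fb, giving Fb°7.
D6: root D down a major seventh → Eb, giving Eb6.
G7: root G down a major seventh → Ab, giving Ab7.
Bmin: root B down a major seventh → C, giving Cmin.
Csus: root C down a major seventh → Db, giving Dbsus.
Gmin7: root G down a major seventh → Ab, giving Abmin7.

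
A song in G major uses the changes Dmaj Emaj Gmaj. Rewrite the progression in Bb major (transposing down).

G major down to Bb major is a major sixth; each chord root moves by that interval while the quality stays the same.
Dmaj: root D down a major sixth → F, giving Fmaj.
Emaj: root E down a major sixth → G, giving Gmaj.
Gmaj: root G down a major sixth → Bb, giving Bbmaj.

Fmaj Gmaj Bbmaj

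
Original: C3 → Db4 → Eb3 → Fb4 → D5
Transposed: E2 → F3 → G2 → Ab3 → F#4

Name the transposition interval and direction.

Take the first pair: C3 → E2. C to E spans 6 letter names, so the interval is some kind of sixth.
E2 to C3 is 8 semitones, which makes it a minor sixth; the second version is lower, so the direction is down.
Checking another pair — D5 → F#4 — gives the same interval.

down a minor sixth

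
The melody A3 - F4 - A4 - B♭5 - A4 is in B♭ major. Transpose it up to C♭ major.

Bb3 Gb4 Bb4 Cb6 Bb4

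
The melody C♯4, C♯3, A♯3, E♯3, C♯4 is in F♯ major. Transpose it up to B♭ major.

F4 F3 D4 A3 F4

F♯ major to B♭ major up is a diminished fourth, so every note moves up by that interval.
C#4 to F4
C#3 to F3
A#3 to D4
E#3 to A3
C#4 to F4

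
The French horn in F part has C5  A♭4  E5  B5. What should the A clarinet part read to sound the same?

Ab4 Fb4 C5 G5

First find concert pitch: the French horn in F sounds a perfect fifth below written, so C5 A♭4 E5 B5 sounds F4 Db4 A4 E5.
Then write for A clarinet: it sounds a minor third below written, so the part must be a minor third above concert.
F4 → Ab4
Db4 → Fb4
A4 → C5
E5 → G5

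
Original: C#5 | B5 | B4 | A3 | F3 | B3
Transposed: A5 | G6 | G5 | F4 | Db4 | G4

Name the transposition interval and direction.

From C#5 to A5 is 6 letter names — a sixth of some quality.
C#5 to A5 is 8 semitones, which makes it a minor sixth; the second version is higher, so the direction is up.
Checking another pair — B3 → G4 — gives the same interval.

up a minor sixth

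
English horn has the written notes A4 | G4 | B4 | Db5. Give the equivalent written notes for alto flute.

First find concert pitch: the English horn sounds a perfect fifth below written, so A4 G4 B4 Db5 sounds D4 C4 E4 Gb4.
Then write for alto flute: it sounds a perfect fourth below written, so the part must be a perfect fourth above concert.
D4 → G4
C4 → F4
E4 → A4
Gb4 → Cb5

G4 F4 A4 Cb5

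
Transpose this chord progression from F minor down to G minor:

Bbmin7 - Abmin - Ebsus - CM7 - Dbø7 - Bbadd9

F minor down to G minor is a minor seventh; each chord root moves by that interval while the quality stays the same.
Bbmin7: root Bb down a minor seventh → C, giving Cmin7.
Abmin: root Ab down a minor seventh → Bb, giving Bbmin.
Ebsus: root Eb down a minor seventh → F, giving Fsus.
CM7: root C down a minor seventh → D, giving DM7.
Dbø7: root Db down a minor seventh → Eb, giving Ebø7.
Bbadd9: root Bb down a minor seventh → C, giving Cadd9.

Cmin7 Bbmin Fsus DM7 Ebø7 Cadd9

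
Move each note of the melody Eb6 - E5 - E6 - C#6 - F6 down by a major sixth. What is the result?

A major sixth down from Eb6 gives Gb5.
E5: a sixth down reaches G, and 9 semitones makes it G4.
E6: a sixth down reaches G, and 9 semitones makes it G5.
C#6: a sixth down reaches E, and 9 semitones makes it E5.
A major sixth down from F6 gives Ab5.

Gb5 G4 G5 E5 Ab5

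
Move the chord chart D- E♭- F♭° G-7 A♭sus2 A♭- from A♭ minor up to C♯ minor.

A♭ minor up to C♯ minor is an augmented third; each chord root moves by that interval while the quality stays the same.
D-: root D up an augmented third → F##, giving F##-.
E♭-: root E♭ up an augmented third → G#, giving G#-.
F♭°: root F♭ up an augmented third → A, giving A°.
G-7: root G up an augmented third → B#, giving B#-7.
A♭sus2: root A♭ up an augmented third → C#, giving C#sus2.
A♭-: root A♭ up an augmented third → C#, giving C#-.

F##- G#- A° B#-7 C#sus2 C#-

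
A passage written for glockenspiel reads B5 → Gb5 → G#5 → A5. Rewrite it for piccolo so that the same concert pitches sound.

First find concert pitch: the glockenspiel sounds a perfect fifteenth above written, so B5 Gb5 G#5 A5 sounds B7 Gb7 G#7 A7.
Then write for piccolo: it sounds a perfect octave above written, so the part must be a perfect octave below concert.
B7 → B6
Gb7 → Gb6
G#7 → G#6
A7 → A6

B6 Gb6 G#6 A6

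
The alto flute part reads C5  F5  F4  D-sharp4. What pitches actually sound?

G4 C5 C4 A#3

Written C4 on the alto flute sounds as G3, a perfect fourth lower; apply that shift to every note.
C5 gives G4
F5 gives C5
F4 gives C4
D#4 gives A#3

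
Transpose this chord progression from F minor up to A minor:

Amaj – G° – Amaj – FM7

F minor up to A minor is a major third; each chord root moves by that interval while the quality stays the same.
Amaj: root A up a major third → C#, giving C#maj.
G°: root G up a major third → B, giving B°.
Amaj: root A up a major third → C#, giving C#maj.
FM7: root F up a major third → A, giving AM7.

C#maj B° C#maj AM7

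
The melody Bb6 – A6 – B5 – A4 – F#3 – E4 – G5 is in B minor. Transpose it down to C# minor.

C6 B5 C#5 B3 G#2 F#3 A4

From B down to C# is a minor seventh; apply that to each pitch.
Bb6 -> C6
A6 -> B5
B5 -> C#5
A4 -> B3
F#3 -> G#2
E4 -> F#3
G5 -> A4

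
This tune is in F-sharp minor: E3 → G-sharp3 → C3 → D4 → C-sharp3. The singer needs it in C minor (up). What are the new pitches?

Bb3 D4 Gb3 Ab4 G3

F-sharp minor to C minor up is a diminished fifth, so every note moves up by that interval.
E3 becomes Bb3
G#3 becomes D4
C3 becomes Gb3
D4 becomes Ab4
C#3 becomes G3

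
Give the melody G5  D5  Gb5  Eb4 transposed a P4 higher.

C6 G5 Cb6 Ab4

G5: a fourth up reaches C, and 5 semitones makes it C6.
D5 up a perfect fourth is G5.
Gb5 up a perfect fourth is Cb6.
Eb4: a fourth up reaches A, and 5 semitones makes it Ab4.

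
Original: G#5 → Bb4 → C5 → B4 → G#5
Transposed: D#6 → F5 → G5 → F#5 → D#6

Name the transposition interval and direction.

Take the first pair: G#5 → D#6. G to D spans 5 letter names, so the interval is some kind of fifth.
G#5 to D#6 is 7 semitones, which makes it a perfect fifth; the second version is higher, so the direction is up.
Checking another pair — G#5 → D#6 — gives the same interval.

up a perfect fifth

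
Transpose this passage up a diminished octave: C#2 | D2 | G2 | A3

C3 Db3 Gb3 Ab4

A diminished octave up from C#2 gives C3.
A diminished octave up from D2 gives Db3.
G2 up a diminished octave is Gb3.
A3: an octave up reaches A, and 11 semitones makes it Ab4.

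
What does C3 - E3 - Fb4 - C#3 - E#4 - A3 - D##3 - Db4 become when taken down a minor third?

A2 C#3 Db4 A#2 C##4 F#3 B##2 Bb3

C3: a third down reaches A, and 3 semitones makes it A2.
E3 down a minor third is C#3.
Fb4: a third down reaches D, and 3 semitones makes it Db4.
C#3 down a minor third is A#2.
A minor third down from E#4 gives C##4.
A3: a third down reaches F, and 3 semitones makes it F#3.
D##3: a third down reaches B, and 3 semitones makes it B##2.
A minor third down from Db4 gives Bb3.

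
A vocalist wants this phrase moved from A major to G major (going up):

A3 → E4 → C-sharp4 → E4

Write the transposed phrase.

G4 D5 B4 D5

A major to G major up is a minor seventh, so every note moves up by that interval.
A3 to G4
E4 to D5
C#4 to B4
E4 to D5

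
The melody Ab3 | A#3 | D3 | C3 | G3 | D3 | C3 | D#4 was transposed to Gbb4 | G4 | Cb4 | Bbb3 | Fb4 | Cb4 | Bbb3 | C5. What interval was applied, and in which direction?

From Ab3 to Gbb4 is 7 letter names — a seventh of some quality.
Ab3 to Gbb4 is 9 semitones, which makes it a diminished seventh; the second version is higher, so the direction is up.
Checking another pair — D#4 → C5 — gives the same interval.

up a diminished seventh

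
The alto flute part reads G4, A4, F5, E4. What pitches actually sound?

The alto flute sounds a perfect fourth below written, so transpose each written note down a perfect fourth.
G4 to D4
A4 to E4
F5 to C5
E4 to B3

D4 E4 C5 B3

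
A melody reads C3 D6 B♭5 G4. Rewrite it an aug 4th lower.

C3 down an augmented fourth is Gb2.
D6: a fourth down reaches A, and 6 semitones makes it Ab5.
Bb5: a fourth down reaches F, and 6 semitones makes it Fb5.
G4 down an augmented fourth is Db4.

Gb2 Ab5 Fb5 Db4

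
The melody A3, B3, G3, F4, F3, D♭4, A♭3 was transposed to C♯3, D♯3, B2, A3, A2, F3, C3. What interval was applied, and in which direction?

down a minor sixth

From A3 to C#3 is 6 letter names — a sixth of some quality.
C#3 to A3 is 8 semitones, which makes it a minor sixth; the second version is lower, so the direction is down.
Checking another pair — Ab3 → C3 — gives the same interval.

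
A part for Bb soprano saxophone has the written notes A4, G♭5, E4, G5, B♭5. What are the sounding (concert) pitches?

G4 Fb5 D4 F5 Ab5

Written C4 on the Bb soprano saxophone sounds as Bb3, a major second lower; apply that shift to every note.
A4 → G4
Gb5 → Fb5
E4 → D4
G5 → F5
Bb5 → Ab5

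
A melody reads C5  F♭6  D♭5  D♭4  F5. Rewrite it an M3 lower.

Ab4 Dbb6 Bbb4 Bbb3 Db5

C5 becomes Ab4
Fb6 becomes Dbb6
Db5 becomes Bbb4
Db4 becomes Bbb3
F5 becomes Db5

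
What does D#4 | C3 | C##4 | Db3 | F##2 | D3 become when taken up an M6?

B#4 A3 A##4 Bb3 D##3 B3

D#4 -> B#4
C3 -> A3
C##4 -> A##4
Db3 -> Bb3
F##2 -> D##3
D3 -> B3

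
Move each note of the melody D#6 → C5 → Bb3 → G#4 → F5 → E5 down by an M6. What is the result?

F#5 Eb4 Db3 B3 Ab4 G4

A major sixth down from D#6 gives F#5.
C5: a sixth down reaches E, and 9 semitones makes it Eb4.
Bb3 down a major sixth is Db3.
G#4: a sixth down reaches B, and 9 semitones makes it B3.
F5 down a major sixth is Ab4.
E5 down a major sixth is G4.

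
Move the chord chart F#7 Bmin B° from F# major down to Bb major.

F# major down to Bb major is an augmented fifth; each chord root moves by that interval while the quality stays the same.
F#7: root F# down an augmented fifth → Bb, giving Bb7.
Bmin: root B down an augmented fifth → Eb, giving Ebmin.
B°: root B down an augmented fifth → Eb, giving Eb°.

Bb7 Ebmin Eb°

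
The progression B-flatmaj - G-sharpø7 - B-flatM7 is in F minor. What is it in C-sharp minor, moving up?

F#maj D##ø7 F#M7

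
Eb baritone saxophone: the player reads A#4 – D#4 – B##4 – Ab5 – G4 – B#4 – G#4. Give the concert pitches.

Written C4 on the Eb baritone saxophone sounds as Eb2, a major thirteenth lower; apply that shift to every note.
A#4 -> C#3
D#4 -> F#2
B##4 -> D##3
Ab5 -> Cb4
G4 -> Bb2
B#4 -> D#3
G#4 -> B2

C#3 F#2 D##3 Cb4 Bb2 D#3 B2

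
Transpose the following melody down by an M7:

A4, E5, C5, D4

A4: a seventh down reaches B, and 11 semitones makes it Bb3.
E5 down a major seventh is F4.
A major seventh down from C5 gives Db4.
D4 down a major seventh is Eb3.

Bb3 F4 Db4 Eb3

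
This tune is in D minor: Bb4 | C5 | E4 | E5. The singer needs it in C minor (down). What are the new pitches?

Ab4 Bb4 D4 D5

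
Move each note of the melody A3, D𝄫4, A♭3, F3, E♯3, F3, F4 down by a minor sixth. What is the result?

C#3 Fb3 C3 A2 G##2 A2 A3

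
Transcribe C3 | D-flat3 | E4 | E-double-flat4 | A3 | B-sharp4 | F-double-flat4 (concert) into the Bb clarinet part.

D3 Eb3 F#4 Fb4 B3 C##5 Gbb4

The Bb clarinet sounds a major second below written, so the written part must be a major second above concert — transpose each note up.
C3 becomes D3
Db3 becomes Eb3
E4 becomes F#4
Ebb4 becomes Fb4
A3 becomes B3
B#4 becomes C##5
Fbb4 becomes Gbb4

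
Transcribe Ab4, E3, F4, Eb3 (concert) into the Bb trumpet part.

Bb4 F#3 G4 F3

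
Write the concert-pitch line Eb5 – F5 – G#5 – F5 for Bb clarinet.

The Bb clarinet sounds a major second below written, so the written part must be a major second above concert — transpose each note up.
Eb5 to F5
F5 to G5
G#5 to A#5
F5 to G5

F5 G5 A#5 G5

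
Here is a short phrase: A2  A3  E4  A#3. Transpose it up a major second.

A2 → B2
A3 → B3
E4 → F#4
A#3 → B#3

B2 B3 F#4 B#3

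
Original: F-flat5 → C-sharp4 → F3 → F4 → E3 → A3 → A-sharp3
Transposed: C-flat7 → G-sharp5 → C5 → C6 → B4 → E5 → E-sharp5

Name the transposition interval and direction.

up a perfect twelfth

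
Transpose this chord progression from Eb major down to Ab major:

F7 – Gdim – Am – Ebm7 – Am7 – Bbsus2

Bb7 Cdim Dm Abm7 Dm7 Ebsus2

Eb major down to Ab major is a perfect fifth; each chord root moves by that interval while the quality stays the same.
F7: root F down a perfect fifth → Bb, giving Bb7.
Gdim: root G down a perfect fifth → C, giving Cdim.
Am: root A down a perfect fifth → D, giving Dm.
Ebm7: root Eb down a perfect fifth → Ab, giving Abm7.
Am7: root A down a perfect fifth → D, giving Dm7.
Bbsus2: root Bb down a perfect fifth → Eb, giving Ebsus2.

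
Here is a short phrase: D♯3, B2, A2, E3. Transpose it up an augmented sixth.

D#3 to B##3
B2 to G##3
A2 to F##3
E3 to C##4

B##3 G##3 F##3 C##4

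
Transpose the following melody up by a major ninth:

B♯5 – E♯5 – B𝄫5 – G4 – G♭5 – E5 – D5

B#5 -> C##7
E#5 -> F##6
Bbb5 -> Cb7
G4 -> A5
Gb5 -> Ab6
E5 -> F#6
D5 -> E6

C##7 F##6 Cb7 A5 Ab6 F#6 E6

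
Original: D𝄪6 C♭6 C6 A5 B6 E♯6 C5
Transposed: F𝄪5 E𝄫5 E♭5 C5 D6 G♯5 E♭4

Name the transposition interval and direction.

down a major sixth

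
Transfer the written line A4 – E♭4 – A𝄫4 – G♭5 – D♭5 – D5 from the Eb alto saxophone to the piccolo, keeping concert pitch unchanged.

First find concert pitch: the Eb alto saxophone sounds a major sixth below written, so A4 E♭4 A𝄫4 G♭5 D♭5 D5 sounds C4 Gb3 Cbb4 Bbb4 Fb4 F4.
Then write for piccolo: it sounds a perfect octave above written, so the part must be a perfect octave below concert.
C4 → C3
Gb3 → Gb2
Cbb4 → Cbb3
Bbb4 → Bbb3
Fb4 → Fb3
F4 → F3

C3 Gb2 Cbb3 Bbb3 Fb3 F3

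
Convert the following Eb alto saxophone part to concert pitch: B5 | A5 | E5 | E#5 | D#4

The Eb alto saxophone sounds a major sixth below written, so transpose each written note down a major sixth.
B5 gives D5
A5 gives C5
E5 gives G4
E#5 gives G#4
D#4 gives F#3

D5 C5 G4 G#4 F#3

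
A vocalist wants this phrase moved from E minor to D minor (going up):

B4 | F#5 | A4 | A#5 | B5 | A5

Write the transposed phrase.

A5 E6 G5 G#6 A6 G6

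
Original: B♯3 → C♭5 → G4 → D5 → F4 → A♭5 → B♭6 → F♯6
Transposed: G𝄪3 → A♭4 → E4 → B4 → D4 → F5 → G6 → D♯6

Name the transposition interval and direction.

From B#3 to G##3 is 3 letter names — a third of some quality.
G##3 to B#3 is 3 semitones, which makes it a minor third; the second version is lower, so the direction is down.
Checking another pair — F#6 → D#6 — gives the same interval.

down a minor third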